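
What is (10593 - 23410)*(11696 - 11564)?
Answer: -1691844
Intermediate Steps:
(10593 - 23410)*(11696 - 11564) = -12817*132 = -1691844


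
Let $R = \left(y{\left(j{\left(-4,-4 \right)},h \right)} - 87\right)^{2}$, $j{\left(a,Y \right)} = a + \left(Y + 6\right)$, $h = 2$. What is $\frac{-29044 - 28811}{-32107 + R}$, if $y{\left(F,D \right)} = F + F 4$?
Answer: $\frac{19285}{7566} \approx 2.5489$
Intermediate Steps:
$j{\left(a,Y \right)} = 6 + Y + a$ ($j{\left(a,Y \right)} = a + \left(6 + Y\right) = 6 + Y + a$)
$y{\left(F,D \right)} = 5 F$ ($y{\left(F,D \right)} = F + 4 F = 5 F$)
$R = 9409$ ($R = \left(5 \left(6 - 4 - 4\right) - 87\right)^{2} = \left(5 \left(-2\right) - 87\right)^{2} = \left(-10 - 87\right)^{2} = \left(-97\right)^{2} = 9409$)
$\frac{-29044 - 28811}{-32107 + R} = \frac{-29044 - 28811}{-32107 + 9409} = - \frac{57855}{-22698} = \left(-57855\right) \left(- \frac{1}{22698}\right) = \frac{19285}{7566}$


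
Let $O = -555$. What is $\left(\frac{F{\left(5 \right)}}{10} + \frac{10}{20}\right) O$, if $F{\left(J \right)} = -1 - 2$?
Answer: $-111$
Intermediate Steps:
$F{\left(J \right)} = -3$ ($F{\left(J \right)} = -1 - 2 = -3$)
$\left(\frac{F{\left(5 \right)}}{10} + \frac{10}{20}\right) O = \left(- \frac{3}{10} + \frac{10}{20}\right) \left(-555\right) = \left(\left(-3\right) \frac{1}{10} + 10 \cdot \frac{1}{20}\right) \left(-555\right) = \left(- \frac{3}{10} + \frac{1}{2}\right) \left(-555\right) = \frac{1}{5} \left(-555\right) = -111$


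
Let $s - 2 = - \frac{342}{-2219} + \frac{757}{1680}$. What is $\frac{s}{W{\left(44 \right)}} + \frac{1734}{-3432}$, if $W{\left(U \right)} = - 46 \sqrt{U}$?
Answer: $- \frac{289}{572} - \frac{198167 \sqrt{11}}{76992960} \approx -0.51378$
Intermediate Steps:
$s = \frac{198167}{76080}$ ($s = 2 + \left(- \frac{342}{-2219} + \frac{757}{1680}\right) = 2 + \left(\left(-342\right) \left(- \frac{1}{2219}\right) + 757 \cdot \frac{1}{1680}\right) = 2 + \left(\frac{342}{2219} + \frac{757}{1680}\right) = 2 + \frac{46007}{76080} = \frac{198167}{76080} \approx 2.6047$)
$\frac{s}{W{\left(44 \right)}} + \frac{1734}{-3432} = \frac{198167}{76080 \left(- 46 \sqrt{44}\right)} + \frac{1734}{-3432} = \frac{198167}{76080 \left(- 46 \cdot 2 \sqrt{11}\right)} + 1734 \left(- \frac{1}{3432}\right) = \frac{198167}{76080 \left(- 92 \sqrt{11}\right)} - \frac{289}{572} = \frac{198167 \left(- \frac{\sqrt{11}}{1012}\right)}{76080} - \frac{289}{572} = - \frac{198167 \sqrt{11}}{76992960} - \frac{289}{572} = - \frac{289}{572} - \frac{198167 \sqrt{11}}{76992960}$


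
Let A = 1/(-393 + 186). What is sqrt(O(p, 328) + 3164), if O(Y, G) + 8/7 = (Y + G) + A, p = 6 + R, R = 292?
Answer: 67*sqrt(196903)/483 ≈ 61.554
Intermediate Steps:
p = 298 (p = 6 + 292 = 298)
A = -1/207 (A = 1/(-207) = -1/207 ≈ -0.0048309)
O(Y, G) = -1663/1449 + G + Y (O(Y, G) = -8/7 + ((Y + G) - 1/207) = -8/7 + ((G + Y) - 1/207) = -8/7 + (-1/207 + G + Y) = -1663/1449 + G + Y)
sqrt(O(p, 328) + 3164) = sqrt((-1663/1449 + 328 + 298) + 3164) = sqrt(905411/1449 + 3164) = sqrt(5490047/1449) = 67*sqrt(196903)/483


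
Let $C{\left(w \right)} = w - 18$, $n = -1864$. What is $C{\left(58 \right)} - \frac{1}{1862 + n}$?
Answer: $\frac{81}{2} \approx 40.5$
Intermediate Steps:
$C{\left(w \right)} = -18 + w$
$C{\left(58 \right)} - \frac{1}{1862 + n} = \left(-18 + 58\right) - \frac{1}{1862 - 1864} = 40 - \frac{1}{-2} = 40 - - \frac{1}{2} = 40 + \frac{1}{2} = \frac{81}{2}$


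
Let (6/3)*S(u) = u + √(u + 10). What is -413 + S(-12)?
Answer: -419 + I*√2/2 ≈ -419.0 + 0.70711*I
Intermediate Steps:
S(u) = u/2 + √(10 + u)/2 (S(u) = (u + √(u + 10))/2 = (u + √(10 + u))/2 = u/2 + √(10 + u)/2)
-413 + S(-12) = -413 + ((½)*(-12) + √(10 - 12)/2) = -413 + (-6 + √(-2)/2) = -413 + (-6 + (I*√2)/2) = -413 + (-6 + I*√2/2) = -419 + I*√2/2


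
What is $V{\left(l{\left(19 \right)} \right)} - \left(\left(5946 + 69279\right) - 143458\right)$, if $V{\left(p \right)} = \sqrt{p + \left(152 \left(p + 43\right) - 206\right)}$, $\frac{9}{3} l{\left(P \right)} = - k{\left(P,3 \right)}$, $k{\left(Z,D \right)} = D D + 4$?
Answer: $68233 + \sqrt{5667} \approx 68308.0$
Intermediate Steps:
$k{\left(Z,D \right)} = 4 + D^{2}$ ($k{\left(Z,D \right)} = D^{2} + 4 = 4 + D^{2}$)
$l{\left(P \right)} = - \frac{13}{3}$ ($l{\left(P \right)} = \frac{\left(-1\right) \left(4 + 3^{2}\right)}{3} = \frac{\left(-1\right) \left(4 + 9\right)}{3} = \frac{\left(-1\right) 13}{3} = \frac{1}{3} \left(-13\right) = - \frac{13}{3}$)
$V{\left(p \right)} = \sqrt{6330 + 153 p}$ ($V{\left(p \right)} = \sqrt{p + \left(152 \left(43 + p\right) - 206\right)} = \sqrt{p + \left(\left(6536 + 152 p\right) - 206\right)} = \sqrt{p + \left(6330 + 152 p\right)} = \sqrt{6330 + 153 p}$)
$V{\left(l{\left(19 \right)} \right)} - \left(\left(5946 + 69279\right) - 143458\right) = \sqrt{6330 + 153 \left(- \frac{13}{3}\right)} - \left(\left(5946 + 69279\right) - 143458\right) = \sqrt{6330 - 663} - \left(75225 - 143458\right) = \sqrt{5667} - -68233 = \sqrt{5667} + 68233 = 68233 + \sqrt{5667}$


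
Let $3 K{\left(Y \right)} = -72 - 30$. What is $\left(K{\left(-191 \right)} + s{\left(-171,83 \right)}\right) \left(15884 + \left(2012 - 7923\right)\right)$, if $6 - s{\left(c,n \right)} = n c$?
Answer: $141267545$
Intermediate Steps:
$K{\left(Y \right)} = -34$ ($K{\left(Y \right)} = \frac{-72 - 30}{3} = \frac{1}{3} \left(-102\right) = -34$)
$s{\left(c,n \right)} = 6 - c n$ ($s{\left(c,n \right)} = 6 - n c = 6 - c n$)
$\left(K{\left(-191 \right)} + s{\left(-171,83 \right)}\right) \left(15884 + \left(2012 - 7923\right)\right) = \left(-34 - \left(-6 - 14193\right)\right) \left(15884 + \left(2012 - 7923\right)\right) = \left(-34 + \left(6 + 14193\right)\right) \left(15884 - 5911\right) = \left(-34 + 14199\right) 9973 = 14165 \cdot 9973 = 141267545$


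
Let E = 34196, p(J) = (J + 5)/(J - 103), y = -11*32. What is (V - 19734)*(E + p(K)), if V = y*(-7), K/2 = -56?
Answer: -25394661138/43 ≈ -5.9057e+8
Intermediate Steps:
K = -112 (K = 2*(-56) = -112)
y = -352
p(J) = (5 + J)/(-103 + J)
V = 2464 (V = -352*(-7) = 2464)
(V - 19734)*(E + p(K)) = (2464 - 19734)*(34196 + (5 - 112)/(-103 - 112)) = -17270*(34196 - 107/(-215)) = -17270*(34196 - 1/215*(-107)) = -17270*(34196 + 107/215) = -17270*7352247/215 = -25394661138/43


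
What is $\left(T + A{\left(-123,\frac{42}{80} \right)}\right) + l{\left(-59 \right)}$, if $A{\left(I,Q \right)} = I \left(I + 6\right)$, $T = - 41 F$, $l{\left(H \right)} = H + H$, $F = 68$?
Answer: $11485$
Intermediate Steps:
$l{\left(H \right)} = 2 H$
$T = -2788$ ($T = \left(-41\right) 68 = -2788$)
$A{\left(I,Q \right)} = I \left(6 + I\right)$
$\left(T + A{\left(-123,\frac{42}{80} \right)}\right) + l{\left(-59 \right)} = \left(-2788 - 123 \left(6 - 123\right)\right) + 2 \left(-59\right) = \left(-2788 - -14391\right) - 118 = \left(-2788 + 14391\right) - 118 = 11603 - 118 = 11485$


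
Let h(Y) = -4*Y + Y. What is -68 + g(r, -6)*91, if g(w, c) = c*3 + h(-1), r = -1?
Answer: -1433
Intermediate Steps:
h(Y) = -3*Y
g(w, c) = 3 + 3*c (g(w, c) = c*3 - 3*(-1) = 3*c + 3 = 3 + 3*c)
-68 + g(r, -6)*91 = -68 + (3 + 3*(-6))*91 = -68 + (3 - 18)*91 = -68 - 15*91 = -68 - 1365 = -1433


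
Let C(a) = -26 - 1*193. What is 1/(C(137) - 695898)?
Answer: -1/696117 ≈ -1.4365e-6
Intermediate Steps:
C(a) = -219 (C(a) = -26 - 193 = -219)
1/(C(137) - 695898) = 1/(-219 - 695898) = 1/(-696117) = -1/696117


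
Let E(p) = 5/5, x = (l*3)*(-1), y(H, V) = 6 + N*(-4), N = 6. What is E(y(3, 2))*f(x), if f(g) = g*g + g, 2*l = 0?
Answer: 0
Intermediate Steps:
l = 0 (l = (1/2)*0 = 0)
y(H, V) = -18 (y(H, V) = 6 + 6*(-4) = 6 - 24 = -18)
x = 0 (x = (0*3)*(-1) = 0*(-1) = 0)
E(p) = 1 (E(p) = 5*(1/5) = 1)
f(g) = g + g**2 (f(g) = g**2 + g = g + g**2)
E(y(3, 2))*f(x) = 1*(0*(1 + 0)) = 1*(0*1) = 1*0 = 0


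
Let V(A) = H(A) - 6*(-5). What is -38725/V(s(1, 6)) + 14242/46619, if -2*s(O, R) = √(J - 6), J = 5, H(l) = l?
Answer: -216587207558/167875019 - 77450*I/3601 ≈ -1290.2 - 21.508*I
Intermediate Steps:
s(O, R) = -I/2 (s(O, R) = -√(5 - 6)/2 = -I/2)
V(A) = 30 + A (V(A) = A - 6*(-5) = A + 30 = 30 + A)
-38725/V(s(1, 6)) + 14242/46619 = -38725*4*(30 + I/2)/3601 + 14242/46619 = -154900*(30 + I/2)/3601 + 14242*(1/46619) = -154900*(30 + I/2)/3601 + 14242/46619 = 14242/46619 - 154900*(30 + I/2)/3601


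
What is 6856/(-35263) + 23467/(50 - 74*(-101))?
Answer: 775932277/265318812 ≈ 2.9245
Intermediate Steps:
6856/(-35263) + 23467/(50 - 74*(-101)) = 6856*(-1/35263) + 23467/(50 + 7474) = -6856/35263 + 23467/7524 = 775932277/265318812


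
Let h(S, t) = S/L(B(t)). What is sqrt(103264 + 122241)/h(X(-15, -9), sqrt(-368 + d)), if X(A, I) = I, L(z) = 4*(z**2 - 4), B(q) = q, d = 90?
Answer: 376*sqrt(225505)/3 ≈ 59518.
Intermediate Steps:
L(z) = -16 + 4*z**2 (L(z) = 4*(-4 + z**2) = -16 + 4*z**2)
h(S, t) = S/(-16 + 4*t**2)
sqrt(103264 + 122241)/h(X(-15, -9), sqrt(-368 + d)) = sqrt(103264 + 122241)/(((1/4)*(-9)/(-4 + (sqrt(-368 + 90))**2))) = sqrt(225505)/(((1/4)*(-9)/(-4 + (sqrt(-278))**2))) = sqrt(225505)/(((1/4)*(-9)/(-4 + (I*sqrt(278))**2))) = sqrt(225505)/(((1/4)*(-9)/(-4 - 278))) = sqrt(225505)/(((1/4)*(-9)/(-282))) = sqrt(225505)/(((1/4)*(-9)*(-1/282))) = sqrt(225505)/(3/376) = sqrt(225505)*(376/3) = 376*sqrt(225505)/3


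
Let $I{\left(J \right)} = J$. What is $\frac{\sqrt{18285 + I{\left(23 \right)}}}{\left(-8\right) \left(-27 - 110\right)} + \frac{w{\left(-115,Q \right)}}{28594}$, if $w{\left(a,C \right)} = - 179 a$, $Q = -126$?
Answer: $\frac{20585}{28594} + \frac{\sqrt{4577}}{548} \approx 0.84336$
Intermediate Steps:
$\frac{\sqrt{18285 + I{\left(23 \right)}}}{\left(-8\right) \left(-27 - 110\right)} + \frac{w{\left(-115,Q \right)}}{28594} = \frac{\sqrt{18285 + 23}}{\left(-8\right) \left(-27 - 110\right)} + \frac{\left(-179\right) \left(-115\right)}{28594} = \frac{\sqrt{18308}}{\left(-8\right) \left(-137\right)} + 20585 \cdot \frac{1}{28594} = \frac{2 \sqrt{4577}}{1096} + \frac{20585}{28594} = 2 \sqrt{4577} \cdot \frac{1}{1096} + \frac{20585}{28594} = \frac{\sqrt{4577}}{548} + \frac{20585}{28594} = \frac{20585}{28594} + \frac{\sqrt{4577}}{548}$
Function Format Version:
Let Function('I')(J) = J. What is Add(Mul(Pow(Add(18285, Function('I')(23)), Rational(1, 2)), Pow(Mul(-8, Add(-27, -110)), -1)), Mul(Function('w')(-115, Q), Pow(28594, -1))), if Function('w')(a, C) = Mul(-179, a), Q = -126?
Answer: Add(Rational(20585, 28594), Mul(Rational(1, 548), Pow(4577, Rational(1, 2)))) ≈ 0.84336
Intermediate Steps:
Add(Mul(Pow(Add(18285, Function('I')(23)), Rational(1, 2)), Pow(Mul(-8, Add(-27, -110)), -1)), Mul(Function('w')(-115, Q), Pow(28594, -1))) = Add(Mul(Pow(Add(18285, 23), Rational(1, 2)), Pow(Mul(-8, Add(-27, -110)), -1)), Mul(Mul(-179, -115), Pow(28594, -1))) = Add(Mul(Pow(18308, Rational(1, 2)), Pow(Mul(-8, -137), -1)), Mul(20585, Rational(1, 28594))) = Add(Mul(Mul(2, Pow(4577, Rational(1, 2))), Pow(1096, -1)), Rational(20585, 28594)) = Add(Mul(Mul(2, Pow(4577, Rational(1, 2))), Rational(1, 1096)), Rational(20585, 28594)) = Add(Mul(Rational(1, 548), Pow(4577, Rational(1, 2))), Rational(20585, 28594)) = Add(Rational(20585, 28594), Mul(Rational(1, 548), Pow(4577, Rational(1, 2))))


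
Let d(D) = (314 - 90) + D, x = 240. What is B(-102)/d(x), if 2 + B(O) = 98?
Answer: 6/29 ≈ 0.20690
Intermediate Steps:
d(D) = 224 + D
B(O) = 96 (B(O) = -2 + 98 = 96)
B(-102)/d(x) = 96/(224 + 240) = 96/464 = 96*(1/464) = 6/29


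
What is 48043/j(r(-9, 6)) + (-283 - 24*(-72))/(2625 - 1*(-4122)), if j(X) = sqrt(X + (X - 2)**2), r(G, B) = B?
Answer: 1445/6747 + 48043*sqrt(22)/22 ≈ 10243.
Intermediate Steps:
j(X) = sqrt(X + (-2 + X)**2)
48043/j(r(-9, 6)) + (-283 - 24*(-72))/(2625 - 1*(-4122)) = 48043/(sqrt(6 + (-2 + 6)**2)) + (-283 - 24*(-72))/(2625 - 1*(-4122)) = 48043/(sqrt(6 + 4**2)) + (-283 + 1728)/(2625 + 4122) = 48043/(sqrt(6 + 16)) + 1445/6747 = 48043/(sqrt(22)) + 1445*(1/6747) = 48043*(sqrt(22)/22) + 1445/6747 = 48043*sqrt(22)/22 + 1445/6747 = 1445/6747 + 48043*sqrt(22)/22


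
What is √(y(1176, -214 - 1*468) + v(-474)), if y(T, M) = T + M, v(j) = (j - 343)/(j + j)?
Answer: √111183573/474 ≈ 22.245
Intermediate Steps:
v(j) = (-343 + j)/(2*j) (v(j) = (-343 + j)/((2*j)) = (-343 + j)*(1/(2*j)) = (-343 + j)/(2*j))
y(T, M) = M + T
√(y(1176, -214 - 1*468) + v(-474)) = √(((-214 - 1*468) + 1176) + (½)*(-343 - 474)/(-474)) = √(((-214 - 468) + 1176) + (½)*(-1/474)*(-817)) = √((-682 + 1176) + 817/948) = √(494 + 817/948) = √(469129/948) = √111183573/474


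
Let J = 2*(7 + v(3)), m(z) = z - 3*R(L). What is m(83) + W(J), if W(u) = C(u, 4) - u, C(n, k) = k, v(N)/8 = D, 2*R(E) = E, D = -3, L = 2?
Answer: 118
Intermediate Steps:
R(E) = E/2
v(N) = -24 (v(N) = 8*(-3) = -24)
m(z) = -3 + z (m(z) = z - 3*2/2 = z - 3*1 = z - 3 = -3 + z)
J = -34 (J = 2*(7 - 24) = 2*(-17) = -34)
W(u) = 4 - u
m(83) + W(J) = (-3 + 83) + (4 - 1*(-34)) = 80 + (4 + 34) = 80 + 38 = 118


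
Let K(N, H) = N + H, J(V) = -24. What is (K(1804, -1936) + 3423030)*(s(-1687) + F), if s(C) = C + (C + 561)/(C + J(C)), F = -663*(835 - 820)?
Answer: -68119866672948/1711 ≈ -3.9813e+10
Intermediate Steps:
K(N, H) = H + N
F = -9945 (F = -663*15 = -9945)
s(C) = C + (561 + C)/(-24 + C) (s(C) = C + (C + 561)/(C - 24) = C + (561 + C)/(-24 + C))
(K(1804, -1936) + 3423030)*(s(-1687) + F) = ((-1936 + 1804) + 3423030)*((561 + (-1687)² - 23*(-1687))/(-24 - 1687) - 9945) = (-132 + 3423030)*((561 + 2845969 + 38801)/(-1711) - 9945) = 3422898*(-1/1711*2885331 - 9945) = 3422898*(-2885331/1711 - 9945) = 3422898*(-19901226/1711) = -68119866672948/1711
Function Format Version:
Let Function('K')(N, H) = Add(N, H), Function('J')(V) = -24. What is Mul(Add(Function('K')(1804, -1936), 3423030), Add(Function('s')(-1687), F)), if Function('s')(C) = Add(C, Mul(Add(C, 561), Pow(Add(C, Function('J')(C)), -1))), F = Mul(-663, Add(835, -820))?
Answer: Rational(-68119866672948, 1711) ≈ -3.9813e+10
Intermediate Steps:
Function('K')(N, H) = Add(H, N)
F = -9945 (F = Mul(-663, 15) = -9945)
Function('s')(C) = Add(C, Mul(Pow(Add(-24, C), -1), Add(561, C))) (Function('s')(C) = Add(C, Mul(Add(C, 561), Pow(Add(C, -24), -1))) = Add(C, Mul(Add(561, C), Pow(Add(-24, C), -1))) = Add(C, Mul(Pow(Add(-24, C), -1), Add(561, C))))
Mul(Add(Function('K')(1804, -1936), 3423030), Add(Function('s')(-1687), F)) = Mul(Add(Add(-1936, 1804), 3423030), Add(Mul(Pow(Add(-24, -1687), -1), Add(561, Pow(-1687, 2), Mul(-23, -1687))), -9945)) = Mul(Add(-132, 3423030), Add(Mul(Pow(-1711, -1), Add(561, 2845969, 38801)), -9945)) = Mul(3422898, Add(Mul(Rational(-1, 1711), 2885331), -9945)) = Mul(3422898, Add(Rational(-2885331, 1711), -9945)) = Mul(3422898, Rational(-19901226, 1711)) = Rational(-68119866672948, 1711)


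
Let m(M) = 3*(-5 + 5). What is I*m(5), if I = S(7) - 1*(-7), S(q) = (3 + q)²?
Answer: 0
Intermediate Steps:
m(M) = 0 (m(M) = 3*0 = 0)
I = 107 (I = (3 + 7)² - 1*(-7) = 10² + 7 = 100 + 7 = 107)
I*m(5) = 107*0 = 0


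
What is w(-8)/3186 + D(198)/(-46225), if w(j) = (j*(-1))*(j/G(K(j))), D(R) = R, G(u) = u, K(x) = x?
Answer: -130514/73636425 ≈ -0.0017724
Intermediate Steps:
w(j) = -j (w(j) = (j*(-1))*(j/j) = -j*1 = -j)
w(-8)/3186 + D(198)/(-46225) = -1*(-8)/3186 + 198/(-46225) = 8*(1/3186) + 198*(-1/46225) = 4/1593 - 198/46225 = -130514/73636425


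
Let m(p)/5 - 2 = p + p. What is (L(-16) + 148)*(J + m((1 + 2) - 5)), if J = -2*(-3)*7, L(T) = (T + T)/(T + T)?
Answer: 4768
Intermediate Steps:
L(T) = 1 (L(T) = (2*T)/((2*T)) = (2*T)*(1/(2*T)) = 1)
m(p) = 10 + 10*p (m(p) = 10 + 5*(p + p) = 10 + 5*(2*p) = 10 + 10*p)
J = 42 (J = 6*7 = 42)
(L(-16) + 148)*(J + m((1 + 2) - 5)) = (1 + 148)*(42 + (10 + 10*((1 + 2) - 5))) = 149*(42 + (10 + 10*(3 - 5))) = 149*(42 + (10 + 10*(-2))) = 149*(42 + (10 - 20)) = 149*(42 - 10) = 149*32 = 4768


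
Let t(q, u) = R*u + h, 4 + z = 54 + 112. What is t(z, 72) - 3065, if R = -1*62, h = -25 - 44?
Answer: -7598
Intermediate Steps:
h = -69
R = -62
z = 162 (z = -4 + (54 + 112) = -4 + 166 = 162)
t(q, u) = -69 - 62*u (t(q, u) = -62*u - 69 = -69 - 62*u)
t(z, 72) - 3065 = (-69 - 62*72) - 3065 = (-69 - 4464) - 3065 = -4533 - 3065 = -7598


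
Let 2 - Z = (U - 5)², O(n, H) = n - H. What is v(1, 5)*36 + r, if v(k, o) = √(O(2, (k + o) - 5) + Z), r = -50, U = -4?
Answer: -50 + 36*I*√78 ≈ -50.0 + 317.94*I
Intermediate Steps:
Z = -79 (Z = 2 - (-4 - 5)² = 2 - 1*(-9)² = 2 - 1*81 = 2 - 81 = -79)
v(k, o) = √(-72 - k - o) (v(k, o) = √((2 - ((k + o) - 5)) - 79) = √((2 - (-5 + k + o)) - 79) = √((2 + (5 - k - o)) - 79) = √((7 - k - o) - 79) = √(-72 - k - o))
v(1, 5)*36 + r = √(-72 - 1*1 - 1*5)*36 - 50 = √(-72 - 1 - 5)*36 - 50 = √(-78)*36 - 50 = (I*√78)*36 - 50 = 36*I*√78 - 50 = -50 + 36*I*√78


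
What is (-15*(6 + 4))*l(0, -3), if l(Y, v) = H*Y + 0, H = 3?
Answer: 0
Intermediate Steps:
l(Y, v) = 3*Y (l(Y, v) = 3*Y + 0 = 3*Y)
(-15*(6 + 4))*l(0, -3) = (-15*(6 + 4))*(3*0) = -15*10*0 = -150*0 = 0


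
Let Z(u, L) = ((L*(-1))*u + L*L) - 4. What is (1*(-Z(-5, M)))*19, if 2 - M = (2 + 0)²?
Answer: 190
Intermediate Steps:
M = -2 (M = 2 - (2 + 0)² = 2 - 1*2² = 2 - 1*4 = 2 - 4 = -2)
Z(u, L) = -4 + L² - L*u (Z(u, L) = ((-L)*u + L²) - 4 = (-L*u + L²) - 4 = (L² - L*u) - 4 = -4 + L² - L*u)
(1*(-Z(-5, M)))*19 = (1*(-(-4 + (-2)² - 1*(-2)*(-5))))*19 = (1*(-(-4 + 4 - 10)))*19 = (1*(-1*(-10)))*19 = (1*10)*19 = 10*19 = 190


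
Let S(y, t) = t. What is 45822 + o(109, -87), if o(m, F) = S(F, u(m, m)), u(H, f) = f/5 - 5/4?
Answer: 916851/20 ≈ 45843.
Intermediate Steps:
u(H, f) = -5/4 + f/5 (u(H, f) = f*(1/5) - 5*1/4 = f/5 - 5/4 = -5/4 + f/5)
o(m, F) = -5/4 + m/5
45822 + o(109, -87) = 45822 + (-5/4 + (1/5)*109) = 45822 + (-5/4 + 109/5) = 45822 + 411/20 = 916851/20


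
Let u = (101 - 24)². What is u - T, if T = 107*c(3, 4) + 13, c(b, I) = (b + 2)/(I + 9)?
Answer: 76373/13 ≈ 5874.8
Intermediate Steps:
c(b, I) = (2 + b)/(9 + I)
u = 5929 (u = 77² = 5929)
T = 704/13 (T = 107*((2 + 3)/(9 + 4)) + 13 = 107*(5/13) + 13 = 535/13 + 13 = 704/13 ≈ 54.154)
u - T = 5929 - 1*704/13 = 5929 - 704/13 = 76373/13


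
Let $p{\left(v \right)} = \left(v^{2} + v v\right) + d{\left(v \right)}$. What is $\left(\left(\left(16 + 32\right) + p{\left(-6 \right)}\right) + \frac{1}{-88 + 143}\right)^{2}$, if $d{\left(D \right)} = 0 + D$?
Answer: $\frac{39325441}{3025} \approx 13000.0$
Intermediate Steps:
$d{\left(D \right)} = D$
$p{\left(v \right)} = v + 2 v^{2}$ ($p{\left(v \right)} = \left(v^{2} + v v\right) + v = \left(v^{2} + v^{2}\right) + v = 2 v^{2} + v = v + 2 v^{2}$)
$\left(\left(\left(16 + 32\right) + p{\left(-6 \right)}\right) + \frac{1}{-88 + 143}\right)^{2} = \left(\left(\left(16 + 32\right) - 6 \left(1 + 2 \left(-6\right)\right)\right) + \frac{1}{-88 + 143}\right)^{2} = \left(\left(48 - 6 \left(1 - 12\right)\right) + \frac{1}{55}\right)^{2} = \left(\left(48 - -66\right) + \frac{1}{55}\right)^{2} = \left(\left(48 + 66\right) + \frac{1}{55}\right)^{2} = \left(114 + \frac{1}{55}\right)^{2} = \left(\frac{6271}{55}\right)^{2} = \frac{39325441}{3025}$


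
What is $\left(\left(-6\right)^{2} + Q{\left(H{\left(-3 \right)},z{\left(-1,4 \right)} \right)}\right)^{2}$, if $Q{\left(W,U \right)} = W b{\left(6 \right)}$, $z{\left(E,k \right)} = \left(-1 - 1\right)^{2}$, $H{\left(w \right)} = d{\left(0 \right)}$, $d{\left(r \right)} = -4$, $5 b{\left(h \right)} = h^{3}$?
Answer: $\frac{467856}{25} \approx 18714.0$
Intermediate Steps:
$b{\left(h \right)} = \frac{h^{3}}{5}$
$H{\left(w \right)} = -4$
$z{\left(E,k \right)} = 4$ ($z{\left(E,k \right)} = \left(-2\right)^{2} = 4$)
$Q{\left(W,U \right)} = \frac{216 W}{5}$ ($Q{\left(W,U \right)} = W \frac{6^{3}}{5} = W \frac{1}{5} \cdot 216 = W \frac{216}{5} = \frac{216 W}{5}$)
$\left(\left(-6\right)^{2} + Q{\left(H{\left(-3 \right)},z{\left(-1,4 \right)} \right)}\right)^{2} = \left(\left(-6\right)^{2} + \frac{216}{5} \left(-4\right)\right)^{2} = \left(36 - \frac{864}{5}\right)^{2} = \left(- \frac{684}{5}\right)^{2} = \frac{467856}{25}$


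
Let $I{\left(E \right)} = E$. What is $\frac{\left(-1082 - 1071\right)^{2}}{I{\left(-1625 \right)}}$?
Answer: $- \frac{4635409}{1625} \approx -2852.6$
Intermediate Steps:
$\frac{\left(-1082 - 1071\right)^{2}}{I{\left(-1625 \right)}} = \frac{\left(-1082 - 1071\right)^{2}}{-1625} = \left(-2153\right)^{2} \left(- \frac{1}{1625}\right) = 4635409 \left(- \frac{1}{1625}\right) = - \frac{4635409}{1625}$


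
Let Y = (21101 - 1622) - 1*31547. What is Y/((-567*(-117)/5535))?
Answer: -353420/351 ≈ -1006.9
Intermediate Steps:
Y = -12068 (Y = 19479 - 31547 = -12068)
Y/((-567*(-117)/5535)) = -12068/(-567*(-117)/5535) = -12068/(66339*(1/5535)) = -12068/2457/205 = -12068*205/2457 = -353420/351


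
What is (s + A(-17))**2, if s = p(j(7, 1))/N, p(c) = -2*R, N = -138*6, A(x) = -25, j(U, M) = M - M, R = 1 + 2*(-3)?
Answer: 107226025/171396 ≈ 625.60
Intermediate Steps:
R = -5 (R = 1 - 6 = -5)
j(U, M) = 0
N = -828
p(c) = 10 (p(c) = -2*(-5) = 10)
s = -5/414 (s = 10/(-828) = 10*(-1/828) = -5/414 ≈ -0.012077)
(s + A(-17))**2 = (-5/414 - 25)**2 = (-10355/414)**2 = 107226025/171396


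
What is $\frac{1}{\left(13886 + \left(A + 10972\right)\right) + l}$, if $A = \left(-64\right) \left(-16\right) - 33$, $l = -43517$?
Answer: $- \frac{1}{17668} \approx -5.6599 \cdot 10^{-5}$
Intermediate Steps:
$A = 991$ ($A = 1024 - 33 = 991$)
$\frac{1}{\left(13886 + \left(A + 10972\right)\right) + l} = \frac{1}{\left(13886 + \left(991 + 10972\right)\right) - 43517} = \frac{1}{\left(13886 + 11963\right) - 43517} = \frac{1}{25849 - 43517} = \frac{1}{-17668} = - \frac{1}{17668}$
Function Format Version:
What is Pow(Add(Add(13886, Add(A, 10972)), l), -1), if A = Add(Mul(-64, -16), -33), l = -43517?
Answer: Rational(-1, 17668) ≈ -5.6599e-5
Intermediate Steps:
A = 991 (A = Add(1024, -33) = 991)
Pow(Add(Add(13886, Add(A, 10972)), l), -1) = Pow(Add(Add(13886, Add(991, 10972)), -43517), -1) = Pow(Add(Add(13886, 11963), -43517), -1) = Pow(Add(25849, -43517), -1) = Pow(-17668, -1) = Rational(-1, 17668)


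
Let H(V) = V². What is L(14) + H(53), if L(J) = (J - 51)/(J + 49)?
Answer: 176930/63 ≈ 2808.4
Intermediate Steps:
L(J) = (-51 + J)/(49 + J)
L(14) + H(53) = (-51 + 14)/(49 + 14) + 53² = -37/63 + 2809 = 176930/63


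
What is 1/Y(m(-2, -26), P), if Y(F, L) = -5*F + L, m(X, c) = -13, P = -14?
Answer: 1/51 ≈ 0.019608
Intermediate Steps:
Y(F, L) = L - 5*F
1/Y(m(-2, -26), P) = 1/(-14 - 5*(-13)) = 1/(-14 + 65) = 1/51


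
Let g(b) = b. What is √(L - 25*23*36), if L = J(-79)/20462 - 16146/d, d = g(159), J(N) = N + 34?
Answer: 3*I*√2718323091053726/1084486 ≈ 144.23*I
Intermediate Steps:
J(N) = 34 + N
d = 159
L = -110128869/1084486 (L = (34 - 79)/20462 - 16146/159 = -45*1/20462 - 16146*1/159 = -45/20462 - 5382/53 = -110128869/1084486 ≈ -101.55)
√(L - 25*23*36) = √(-110128869/1084486 - 25*23*36) = √(-110128869/1084486 - 575*36) = √(-110128869/1084486 - 20700) = √(-22558989069/1084486) = 3*I*√2718323091053726/1084486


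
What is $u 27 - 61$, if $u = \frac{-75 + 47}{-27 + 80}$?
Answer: $- \frac{3989}{53} \approx -75.264$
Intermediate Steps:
$u = - \frac{28}{53} \approx -0.5283$
$u 27 - 61 = \left(- \frac{28}{53}\right) 27 - 61 = - \frac{756}{53} - 61 = - \frac{3989}{53}$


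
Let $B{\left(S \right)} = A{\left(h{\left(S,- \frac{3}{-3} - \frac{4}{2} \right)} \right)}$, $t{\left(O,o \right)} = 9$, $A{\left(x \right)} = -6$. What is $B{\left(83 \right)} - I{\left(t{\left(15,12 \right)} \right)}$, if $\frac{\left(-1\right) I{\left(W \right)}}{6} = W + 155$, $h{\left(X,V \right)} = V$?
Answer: $978$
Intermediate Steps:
$B{\left(S \right)} = -6$
$I{\left(W \right)} = -930 - 6 W$ ($I{\left(W \right)} = - 6 \left(W + 155\right) = - 6 \left(155 + W\right) = -930 - 6 W$)
$B{\left(83 \right)} - I{\left(t{\left(15,12 \right)} \right)} = -6 - \left(-930 - 54\right) = -6 - -984 = -6 + 984 = 978$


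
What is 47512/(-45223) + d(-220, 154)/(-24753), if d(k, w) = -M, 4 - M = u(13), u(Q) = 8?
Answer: -1176245428/1119404919 ≈ -1.0508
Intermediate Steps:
M = -4 (M = 4 - 1*8 = 4 - 8 = -4)
d(k, w) = 4 (d(k, w) = -1*(-4) = 4)
47512/(-45223) + d(-220, 154)/(-24753) = 47512/(-45223) + 4/(-24753) = 47512*(-1/45223) + 4*(-1/24753) = -47512/45223 - 4/24753 = -1176245428/1119404919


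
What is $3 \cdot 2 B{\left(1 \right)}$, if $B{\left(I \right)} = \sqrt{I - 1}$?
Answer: $0$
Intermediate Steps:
$B{\left(I \right)} = \sqrt{-1 + I}$
$3 \cdot 2 B{\left(1 \right)} = 3 \cdot 2 \sqrt{-1 + 1} = 6 \sqrt{0} = 6 \cdot 0 = 0$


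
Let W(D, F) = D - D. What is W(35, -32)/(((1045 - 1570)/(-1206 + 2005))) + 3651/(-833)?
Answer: -3651/833 ≈ -4.3829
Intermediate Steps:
W(D, F) = 0
W(35, -32)/(((1045 - 1570)/(-1206 + 2005))) + 3651/(-833) = 0/(((1045 - 1570)/(-1206 + 2005))) + 3651/(-833) = 0/((-525/799)) + 3651*(-1/833) = 0/((-525*1/799)) - 3651/833 = 0/(-525/799) - 3651/833 = 0*(-799/525) - 3651/833 = 0 - 3651/833 = -3651/833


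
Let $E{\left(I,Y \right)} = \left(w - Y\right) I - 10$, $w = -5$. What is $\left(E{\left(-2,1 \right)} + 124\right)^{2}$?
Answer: $15876$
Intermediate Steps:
$E{\left(I,Y \right)} = -10 + I \left(-5 - Y\right)$ ($E{\left(I,Y \right)} = \left(-5 - Y\right) I - 10 = I \left(-5 - Y\right) - 10 = -10 + I \left(-5 - Y\right)$)
$\left(E{\left(-2,1 \right)} + 124\right)^{2} = \left(\left(-10 - -10 - \left(-2\right) 1\right) + 124\right)^{2} = \left(\left(-10 + 10 + 2\right) + 124\right)^{2} = \left(2 + 124\right)^{2} = 126^{2} = 15876$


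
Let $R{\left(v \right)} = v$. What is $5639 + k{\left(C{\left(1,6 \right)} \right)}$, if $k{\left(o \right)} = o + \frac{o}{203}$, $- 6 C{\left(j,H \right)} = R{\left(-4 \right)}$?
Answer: $\frac{1144853}{203} \approx 5639.7$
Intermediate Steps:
$C{\left(j,H \right)} = \frac{2}{3}$ ($C{\left(j,H \right)} = \left(- \frac{1}{6}\right) \left(-4\right) = \frac{2}{3}$)
$k{\left(o \right)} = \frac{204 o}{203}$ ($k{\left(o \right)} = o + o \frac{1}{203} = o + \frac{o}{203} = \frac{204 o}{203}$)
$5639 + k{\left(C{\left(1,6 \right)} \right)} = 5639 + \frac{204}{203} \cdot \frac{2}{3} = 5639 + \frac{136}{203} = \frac{1144853}{203}$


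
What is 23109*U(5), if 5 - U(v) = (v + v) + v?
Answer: -231090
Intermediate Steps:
U(v) = 5 - 3*v (U(v) = 5 - ((v + v) + v) = 5 - (2*v + v) = 5 - 3*v)
23109*U(5) = 23109*(5 - 3*5) = 23109*(5 - 15) = 23109*(-10) = -231090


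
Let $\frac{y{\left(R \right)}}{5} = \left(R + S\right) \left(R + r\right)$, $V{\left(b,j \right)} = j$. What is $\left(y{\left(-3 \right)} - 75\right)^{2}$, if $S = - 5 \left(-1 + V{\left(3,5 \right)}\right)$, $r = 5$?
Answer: $93025$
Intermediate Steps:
$S = -20$ ($S = - 5 \left(-1 + 5\right) = \left(-5\right) 4 = -20$)
$y{\left(R \right)} = 5 \left(-20 + R\right) \left(5 + R\right)$ ($y{\left(R \right)} = 5 \left(R - 20\right) \left(R + 5\right) = 5 \left(-20 + R\right) \left(5 + R\right)$)
$\left(y{\left(-3 \right)} - 75\right)^{2} = \left(\left(-500 - -225 + 5 \left(-3\right)^{2}\right) - 75\right)^{2} = \left(\left(-500 + 225 + 5 \cdot 9\right) - 75\right)^{2} = \left(\left(-500 + 225 + 45\right) - 75\right)^{2} = \left(-230 - 75\right)^{2} = \left(-305\right)^{2} = 93025$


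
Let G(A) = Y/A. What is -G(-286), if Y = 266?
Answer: 133/143 ≈ 0.93007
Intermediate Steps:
G(A) = 266/A
-G(-286) = -266/(-286) = -266*(-1)/286 = -1*(-133/143) = 133/143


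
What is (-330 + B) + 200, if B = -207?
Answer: -337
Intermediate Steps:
(-330 + B) + 200 = (-330 - 207) + 200 = -537 + 200 = -337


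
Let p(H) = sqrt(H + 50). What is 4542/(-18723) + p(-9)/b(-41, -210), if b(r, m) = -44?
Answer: -1514/6241 - sqrt(41)/44 ≈ -0.38811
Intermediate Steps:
p(H) = sqrt(50 + H)
4542/(-18723) + p(-9)/b(-41, -210) = 4542/(-18723) + sqrt(50 - 9)/(-44) = 4542*(-1/18723) + sqrt(41)*(-1/44) = -1514/6241 - sqrt(41)/44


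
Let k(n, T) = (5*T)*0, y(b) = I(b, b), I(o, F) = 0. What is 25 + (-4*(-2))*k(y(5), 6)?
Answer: 25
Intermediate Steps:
y(b) = 0
k(n, T) = 0
25 + (-4*(-2))*k(y(5), 6) = 25 - 4*(-2)*0 = 25 + 8*0 = 25 + 0 = 25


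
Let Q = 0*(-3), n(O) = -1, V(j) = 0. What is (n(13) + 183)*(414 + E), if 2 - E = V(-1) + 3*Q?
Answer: 75712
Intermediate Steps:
Q = 0
E = 2 (E = 2 - (0 + 3*0) = 2 - (0 + 0) = 2 - 1*0 = 2 + 0 = 2)
(n(13) + 183)*(414 + E) = (-1 + 183)*(414 + 2) = 182*416 = 75712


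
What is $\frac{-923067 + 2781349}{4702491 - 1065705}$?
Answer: $\frac{929141}{1818393} \approx 0.51097$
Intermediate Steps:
$\frac{-923067 + 2781349}{4702491 - 1065705} = \frac{1858282}{3636786} = 1858282 \cdot \frac{1}{3636786} = \frac{929141}{1818393}$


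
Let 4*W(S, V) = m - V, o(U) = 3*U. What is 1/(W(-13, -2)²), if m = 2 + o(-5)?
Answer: 16/121 ≈ 0.13223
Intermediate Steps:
m = -13 (m = 2 + 3*(-5) = 2 - 15 = -13)
W(S, V) = -13/4 - V/4 (W(S, V) = (-13 - V)/4 = -13/4 - V/4)
1/(W(-13, -2)²) = 1/((-13/4 - ¼*(-2))²) = 1/((-13/4 + ½)²) = 1/((-11/4)²) = 1/(121/16) = 16/121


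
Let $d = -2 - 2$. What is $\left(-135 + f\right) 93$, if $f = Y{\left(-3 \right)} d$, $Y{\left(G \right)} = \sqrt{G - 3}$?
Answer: $-12555 - 372 i \sqrt{6} \approx -12555.0 - 911.21 i$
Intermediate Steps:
$d = -4$ ($d = -2 - 2 = -4$)
$Y{\left(G \right)} = \sqrt{-3 + G}$
$f = - 4 i \sqrt{6}$ ($f = \sqrt{-3 - 3} \left(-4\right) = \sqrt{-6} \left(-4\right) = i \sqrt{6} \left(-4\right) = - 4 i \sqrt{6} \approx - 9.798 i$)
$\left(-135 + f\right) 93 = \left(-135 - 4 i \sqrt{6}\right) 93 = -12555 - 372 i \sqrt{6}$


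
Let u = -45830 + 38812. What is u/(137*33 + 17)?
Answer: -3509/2269 ≈ -1.5465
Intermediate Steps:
u = -7018
u/(137*33 + 17) = -7018/(137*33 + 17) = -7018/(4521 + 17) = -7018/4538 = -7018*1/4538 = -3509/2269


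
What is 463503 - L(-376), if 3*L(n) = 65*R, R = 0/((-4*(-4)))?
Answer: 463503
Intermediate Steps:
R = 0 (R = 0/16 = 0*(1/16) = 0)
L(n) = 0 (L(n) = (65*0)/3 = (⅓)*0 = 0)
463503 - L(-376) = 463503 - 1*0 = 463503 + 0 = 463503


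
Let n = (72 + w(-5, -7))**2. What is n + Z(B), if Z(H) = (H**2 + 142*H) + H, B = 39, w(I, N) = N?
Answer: 11323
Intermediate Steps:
n = 4225 (n = (72 - 7)**2 = 65**2 = 4225)
Z(H) = H**2 + 143*H
n + Z(B) = 4225 + 39*(143 + 39) = 4225 + 39*182 = 4225 + 7098 = 11323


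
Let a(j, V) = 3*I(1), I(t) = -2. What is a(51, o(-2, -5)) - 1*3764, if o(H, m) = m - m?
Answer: -3770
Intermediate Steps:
o(H, m) = 0
a(j, V) = -6 (a(j, V) = 3*(-2) = -6)
a(51, o(-2, -5)) - 1*3764 = -6 - 1*3764 = -6 - 3764 = -3770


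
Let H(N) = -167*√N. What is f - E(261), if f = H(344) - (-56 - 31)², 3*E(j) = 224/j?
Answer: -5926751/783 - 334*√86 ≈ -10667.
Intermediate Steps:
E(j) = 224/(3*j) (E(j) = (224/j)/3 = 224/(3*j))
f = -7569 - 334*√86 (f = -334*√86 - (-56 - 31)² = -334*√86 - 1*(-87)² = -334*√86 - 1*7569 = -334*√86 - 7569 = -7569 - 334*√86 ≈ -10666.)
f - E(261) = (-7569 - 334*√86) - 224/(3*261) = (-7569 - 334*√86) - 1*224/783 = (-7569 - 334*√86) - 224/783 = -5926751/783 - 334*√86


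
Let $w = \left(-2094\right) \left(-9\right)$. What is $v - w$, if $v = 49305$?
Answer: $30459$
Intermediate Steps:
$w = 18846$
$v - w = 49305 - 18846 = 30459$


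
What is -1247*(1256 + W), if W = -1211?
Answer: -56115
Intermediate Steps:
-1247*(1256 + W) = -1247*(1256 - 1211) = -1247*45 = -56115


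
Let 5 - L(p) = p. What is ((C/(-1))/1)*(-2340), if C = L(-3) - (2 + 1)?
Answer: 11700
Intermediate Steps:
L(p) = 5 - p
C = 5 (C = (5 - 1*(-3)) - (2 + 1) = (5 + 3) - 1*3 = 8 - 3 = 5)
((C/(-1))/1)*(-2340) = ((5/(-1))/1)*(-2340) = ((5*(-1))*1)*(-2340) = -5*1*(-2340) = -5*(-2340) = 11700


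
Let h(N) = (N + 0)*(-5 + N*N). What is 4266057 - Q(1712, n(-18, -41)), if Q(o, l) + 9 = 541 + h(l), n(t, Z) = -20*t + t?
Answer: -35734453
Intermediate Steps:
h(N) = N*(-5 + N**2)
n(t, Z) = -19*t
Q(o, l) = 532 + l*(-5 + l**2) (Q(o, l) = -9 + (541 + l*(-5 + l**2)) = 532 + l*(-5 + l**2))
4266057 - Q(1712, n(-18, -41)) = 4266057 - (532 + (-19*(-18))*(-5 + (-19*(-18))**2)) = 4266057 - (532 + 342*(-5 + 342**2)) = 4266057 - (532 + 342*(-5 + 116964)) = 4266057 - (532 + 342*116959) = 4266057 - (532 + 39999978) = 4266057 - 1*40000510 = 4266057 - 40000510 = -35734453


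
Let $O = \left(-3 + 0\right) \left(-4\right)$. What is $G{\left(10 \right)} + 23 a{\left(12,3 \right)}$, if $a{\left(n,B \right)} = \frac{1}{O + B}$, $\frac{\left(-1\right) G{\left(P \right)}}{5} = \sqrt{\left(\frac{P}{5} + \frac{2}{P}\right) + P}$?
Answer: $\frac{23}{15} - \sqrt{305} \approx -15.931$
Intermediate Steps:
$O = 12$ ($O = \left(-3\right) \left(-4\right) = 12$)
$G{\left(P \right)} = - 5 \sqrt{\frac{2}{P} + \frac{6 P}{5}}$ ($G{\left(P \right)} = - 5 \sqrt{\left(\frac{P}{5} + \frac{2}{P}\right) + P} = - 5 \sqrt{\left(\frac{2}{P} + \frac{P}{5}\right) + P} = - 5 \sqrt{\frac{2}{P} + \frac{6 P}{5}}$)
$a{\left(n,B \right)} = \frac{1}{12 + B}$
$G{\left(10 \right)} + 23 a{\left(12,3 \right)} = - \sqrt{30 \cdot 10 + \frac{50}{10}} + \frac{23}{12 + 3} = - \sqrt{300 + 50 \cdot \frac{1}{10}} + \frac{23}{15} = - \sqrt{300 + 5} + 23 \cdot \frac{1}{15} = - \sqrt{305} + \frac{23}{15} = \frac{23}{15} - \sqrt{305}$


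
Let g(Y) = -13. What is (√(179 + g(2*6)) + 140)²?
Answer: (140 + √166)² ≈ 23374.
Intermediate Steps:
(√(179 + g(2*6)) + 140)² = (√(179 - 13) + 140)² = (√166 + 140)² = (140 + √166)²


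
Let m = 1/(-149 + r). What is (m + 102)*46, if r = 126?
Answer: 4690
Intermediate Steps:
m = -1/23 (m = 1/(-149 + 126) = 1/(-23) = -1/23 ≈ -0.043478)
(m + 102)*46 = (-1/23 + 102)*46 = (2345/23)*46 = 4690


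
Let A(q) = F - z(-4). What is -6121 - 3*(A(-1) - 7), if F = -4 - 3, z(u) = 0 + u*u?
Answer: -6031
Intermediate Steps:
z(u) = u**2 (z(u) = 0 + u**2 = u**2)
F = -7
A(q) = -23 (A(q) = -7 - 1*(-4)**2 = -7 - 1*16 = -7 - 16 = -23)
-6121 - 3*(A(-1) - 7) = -6121 - 3*(-23 - 7) = -6121 - 3*(-30) = -6121 + 90 = -6031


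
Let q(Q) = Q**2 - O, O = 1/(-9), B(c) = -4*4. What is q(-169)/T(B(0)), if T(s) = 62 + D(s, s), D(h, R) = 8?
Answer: 25705/63 ≈ 408.02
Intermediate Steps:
B(c) = -16
O = -1/9 ≈ -0.11111
T(s) = 70 (T(s) = 62 + 8 = 70)
q(Q) = 1/9 + Q**2 (q(Q) = Q**2 - 1*(-1/9) = Q**2 + 1/9 = 1/9 + Q**2)
q(-169)/T(B(0)) = (1/9 + (-169)**2)/70 = (1/9 + 28561)*(1/70) = (257050/9)*(1/70) = 25705/63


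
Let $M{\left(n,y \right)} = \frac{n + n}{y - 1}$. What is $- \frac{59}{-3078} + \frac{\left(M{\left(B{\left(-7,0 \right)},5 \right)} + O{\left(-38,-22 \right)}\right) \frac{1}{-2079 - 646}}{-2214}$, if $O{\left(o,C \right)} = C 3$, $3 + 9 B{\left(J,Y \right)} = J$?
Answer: $\frac{9881972}{515834325} \approx 0.019157$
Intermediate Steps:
$B{\left(J,Y \right)} = - \frac{1}{3} + \frac{J}{9}$
$O{\left(o,C \right)} = 3 C$
$M{\left(n,y \right)} = \frac{2 n}{-1 + y}$
$- \frac{59}{-3078} + \frac{\left(M{\left(B{\left(-7,0 \right)},5 \right)} + O{\left(-38,-22 \right)}\right) \frac{1}{-2079 - 646}}{-2214} = - \frac{59}{-3078} + \frac{\left(\frac{2 \left(- \frac{1}{3} + \frac{1}{9} \left(-7\right)\right)}{-1 + 5} + 3 \left(-22\right)\right) \frac{1}{-2079 - 646}}{-2214} = \left(-59\right) \left(- \frac{1}{3078}\right) + \frac{\frac{2 \left(- \frac{1}{3} - \frac{7}{9}\right)}{4} - 66}{-2725} \left(- \frac{1}{2214}\right) = \frac{59}{3078} + \left(2 \left(- \frac{10}{9}\right) \frac{1}{4} - 66\right) \left(- \frac{1}{2725}\right) \left(- \frac{1}{2214}\right) = \frac{59}{3078} + \left(- \frac{5}{9} - 66\right) \left(- \frac{1}{2725}\right) \left(- \frac{1}{2214}\right) = \frac{59}{3078} + \left(- \frac{599}{9}\right) \left(- \frac{1}{2725}\right) \left(- \frac{1}{2214}\right) = \frac{59}{3078} + \frac{599}{24525} \left(- \frac{1}{2214}\right) = \frac{59}{3078} - \frac{599}{54298350} = \frac{9881972}{515834325}$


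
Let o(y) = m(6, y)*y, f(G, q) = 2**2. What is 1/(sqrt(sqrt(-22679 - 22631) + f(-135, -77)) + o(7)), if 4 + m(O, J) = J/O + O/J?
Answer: 1/(-83/6 + sqrt(4 + I*sqrt(45310))) ≈ -0.029442 - 0.087996*I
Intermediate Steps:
f(G, q) = 4
m(O, J) = -4 + J/O + O/J (m(O, J) = -4 + (J/O + O/J) = -4 + J/O + O/J)
o(y) = y*(-4 + 6/y + y/6) (o(y) = (-4 + y/6 + 6/y)*y = (-4 + 6/y + y/6)*y = y*(-4 + 6/y + y/6))
1/(sqrt(sqrt(-22679 - 22631) + f(-135, -77)) + o(7)) = 1/(sqrt(sqrt(-22679 - 22631) + 4) + (6 + (1/6)*7*(-24 + 7))) = 1/(sqrt(sqrt(-45310) + 4) + (6 + (1/6)*7*(-17))) = 1/(sqrt(I*sqrt(45310) + 4) + (6 - 119/6)) = 1/(sqrt(4 + I*sqrt(45310)) - 83/6) = 1/(-83/6 + sqrt(4 + I*sqrt(45310)))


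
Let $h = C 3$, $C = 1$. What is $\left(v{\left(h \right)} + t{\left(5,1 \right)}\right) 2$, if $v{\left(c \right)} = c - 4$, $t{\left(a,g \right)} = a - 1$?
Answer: $6$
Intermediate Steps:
$t{\left(a,g \right)} = -1 + a$
$h = 3$ ($h = 1 \cdot 3 = 3$)
$v{\left(c \right)} = -4 + c$ ($v{\left(c \right)} = c - 4 = -4 + c$)
$\left(v{\left(h \right)} + t{\left(5,1 \right)}\right) 2 = \left(\left(-4 + 3\right) + \left(-1 + 5\right)\right) 2 = \left(-1 + 4\right) 2 = 3 \cdot 2 = 6$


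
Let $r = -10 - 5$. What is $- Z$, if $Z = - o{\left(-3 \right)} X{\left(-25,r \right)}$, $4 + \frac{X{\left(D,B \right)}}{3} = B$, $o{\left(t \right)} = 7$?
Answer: $-399$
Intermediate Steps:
$r = -15$
$X{\left(D,B \right)} = -12 + 3 B$
$Z = 399$ ($Z = - 7 \left(-12 + 3 \left(-15\right)\right) = - 7 \left(-12 - 45\right) = - 7 \left(-57\right) = \left(-1\right) \left(-399\right) = 399$)
$- Z = \left(-1\right) 399 = -399$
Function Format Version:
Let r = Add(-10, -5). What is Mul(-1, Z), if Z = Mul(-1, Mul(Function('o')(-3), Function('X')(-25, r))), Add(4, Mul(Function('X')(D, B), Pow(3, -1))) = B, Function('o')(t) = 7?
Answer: -399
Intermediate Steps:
r = -15
Function('X')(D, B) = Add(-12, Mul(3, B))
Z = 399 (Z = Mul(-1, Mul(7, Add(-12, Mul(3, -15)))) = Mul(-1, Mul(7, Add(-12, -45))) = Mul(-1, Mul(7, -57)) = Mul(-1, -399) = 399)
Mul(-1, Z) = Mul(-1, 399) = -399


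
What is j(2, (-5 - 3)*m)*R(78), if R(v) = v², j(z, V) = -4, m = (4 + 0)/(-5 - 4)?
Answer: -24336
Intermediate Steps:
m = -4/9 (m = 4/(-9) = 4*(-⅑) = -4/9 ≈ -0.44444)
j(2, (-5 - 3)*m)*R(78) = -4*78² = -4*6084 = -24336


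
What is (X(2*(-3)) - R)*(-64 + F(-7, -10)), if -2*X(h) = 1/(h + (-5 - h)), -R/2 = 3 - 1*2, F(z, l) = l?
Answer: -777/5 ≈ -155.40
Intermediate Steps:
R = -2 (R = -2*(3 - 1*2) = -2*(3 - 2) = -2*1 = -2)
X(h) = 1/10 (X(h) = -1/(2*(h + (-5 - h))) = -1/2/(-5) = -1/2*(-1/5) = 1/10)
(X(2*(-3)) - R)*(-64 + F(-7, -10)) = (1/10 - 1*(-2))*(-64 - 10) = (1/10 + 2)*(-74) = (21/10)*(-74) = -777/5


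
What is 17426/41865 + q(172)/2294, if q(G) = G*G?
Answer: 639254702/48019155 ≈ 13.313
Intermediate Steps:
q(G) = G²
17426/41865 + q(172)/2294 = 17426/41865 + 172²/2294 = 17426*(1/41865) + 29584*(1/2294) = 17426/41865 + 14792/1147 = 639254702/48019155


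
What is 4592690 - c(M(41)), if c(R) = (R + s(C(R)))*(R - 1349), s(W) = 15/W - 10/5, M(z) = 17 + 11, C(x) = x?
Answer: 129576823/28 ≈ 4.6277e+6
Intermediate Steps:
M(z) = 28
s(W) = -2 + 15/W (s(W) = 15/W - 10*⅕ = 15/W - 2 = -2 + 15/W)
c(R) = (-1349 + R)*(-2 + R + 15/R) (c(R) = (R + (-2 + 15/R))*(R - 1349) = (-2 + R + 15/R)*(-1349 + R) = (-1349 + R)*(-2 + R + 15/R))
4592690 - c(M(41)) = 4592690 - (2713 + 28² - 20235/28 - 1351*28) = 4592690 - (2713 + 784 - 20235*1/28 - 37828) = 4592690 - (2713 + 784 - 20235/28 - 37828) = 4592690 - 1*(-981503/28) = 4592690 + 981503/28 = 129576823/28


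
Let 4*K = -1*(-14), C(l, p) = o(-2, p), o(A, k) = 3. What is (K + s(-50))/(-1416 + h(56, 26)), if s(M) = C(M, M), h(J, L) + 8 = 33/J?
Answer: -364/79711 ≈ -0.0045665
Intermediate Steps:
h(J, L) = -8 + 33/J
C(l, p) = 3
s(M) = 3
K = 7/2 (K = (-1*(-14))/4 = (¼)*14 = 7/2 ≈ 3.5000)
(K + s(-50))/(-1416 + h(56, 26)) = (7/2 + 3)/(-1416 + (-8 + 33/56)) = 13/(2*(-1416 + (-8 + 33*(1/56)))) = 13/(2*(-1416 + (-8 + 33/56))) = 13/(2*(-1416 - 415/56)) = 13/(2*(-79711/56)) = (13/2)*(-56/79711) = -364/79711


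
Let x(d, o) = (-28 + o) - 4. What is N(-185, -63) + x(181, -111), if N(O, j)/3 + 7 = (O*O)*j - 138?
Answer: -6469103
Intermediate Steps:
x(d, o) = -32 + o
N(O, j) = -435 + 3*j*O² (N(O, j) = -21 + 3*((O*O)*j - 138) = -21 + 3*(O²*j - 138) = -21 + 3*(j*O² - 138) = -21 + 3*(-138 + j*O²) = -21 + (-414 + 3*j*O²) = -435 + 3*j*O²)
N(-185, -63) + x(181, -111) = (-435 + 3*(-63)*(-185)²) + (-32 - 111) = (-435 + 3*(-63)*34225) - 143 = (-435 - 6468525) - 143 = -6468960 - 143 = -6469103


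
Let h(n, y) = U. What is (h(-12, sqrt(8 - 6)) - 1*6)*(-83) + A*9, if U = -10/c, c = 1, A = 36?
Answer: 1652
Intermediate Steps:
U = -10 (U = -10/1 = -10*1 = -10)
h(n, y) = -10
(h(-12, sqrt(8 - 6)) - 1*6)*(-83) + A*9 = (-10 - 1*6)*(-83) + 36*9 = (-10 - 6)*(-83) + 324 = -16*(-83) + 324 = 1328 + 324 = 1652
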